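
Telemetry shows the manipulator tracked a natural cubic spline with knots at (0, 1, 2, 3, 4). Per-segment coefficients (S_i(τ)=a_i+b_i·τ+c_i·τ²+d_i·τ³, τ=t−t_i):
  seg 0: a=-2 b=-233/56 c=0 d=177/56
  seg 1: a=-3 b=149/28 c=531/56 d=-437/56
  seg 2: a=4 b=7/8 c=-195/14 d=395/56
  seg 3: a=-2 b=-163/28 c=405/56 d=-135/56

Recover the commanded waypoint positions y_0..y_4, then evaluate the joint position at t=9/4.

y_0 = S_0(0) = a_0 = -2
y_1 = S_1(0) = a_1 = -3
y_2 = S_2(0) = a_2 = 4
y_3 = S_3(0) = a_3 = -2
y_4 = S_3(1) = -3
t_q=9/4 is in segment 2 (τ=1/4); S_2(τ)=12395/3584

y_0=-2 y_1=-3 y_2=4 y_3=-2 y_4=-3
S(9/4) = 12395/3584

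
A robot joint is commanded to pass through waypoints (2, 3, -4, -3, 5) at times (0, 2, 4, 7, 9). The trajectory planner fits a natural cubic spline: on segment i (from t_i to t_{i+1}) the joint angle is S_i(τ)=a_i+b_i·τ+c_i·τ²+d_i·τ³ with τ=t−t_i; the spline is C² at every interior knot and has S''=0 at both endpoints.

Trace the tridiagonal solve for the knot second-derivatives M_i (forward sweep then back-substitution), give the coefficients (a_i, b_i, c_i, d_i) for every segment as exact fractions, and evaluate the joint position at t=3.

Δ: Δ0=1/2, Δ1=-7/2, Δ2=1/3, Δ3=4
row 1: diag=8, rhs=-24; c'=1/4, d'=-3
row 2: denom=10−2·1/4=19/2; d'=(23−2·-3)/(19/2)=58/19
row 3: denom=10−3·6/19=172/19; d'=(22−3·58/19)/(172/19)=61/43
back: M3=61/43
back: M2=58/19−6/19·61/43=112/43
back: M1=-3−1/4·112/43=-157/43
M: M0=0, M1=-157/43, M2=112/43, M3=61/43, M4=0
seg 0: a=2, c=M0/2=0, d=(M1−M0)/(6·2)=-157/516, b=Δ0−h0·(2M0+M1)/6=443/258
seg 1: a=3, c=M1/2=-157/86, d=(M2−M1)/(6·2)=269/516, b=Δ1−h1·(2M1+M2)/6=-499/258
seg 2: a=-4, c=M2/2=56/43, d=(M3−M2)/(6·3)=-17/258, b=Δ2−h2·(2M2+M3)/6=-769/258
seg 3: a=-3, c=M3/2=61/86, d=(M4−M3)/(6·2)=-61/516, b=Δ3−h3·(2M3+M4)/6=394/129
t_q=3 → seg 1, τ=1; S=3+-499/258·τ+-157/86·τ²+269/516·τ³=-41/172

  seg 0: a=2 b=443/258 c=0 d=-157/516
  seg 1: a=3 b=-499/258 c=-157/86 d=269/516
  seg 2: a=-4 b=-769/258 c=56/43 d=-17/258
  seg 3: a=-3 b=394/129 c=61/86 d=-61/516
S(3) = -41/172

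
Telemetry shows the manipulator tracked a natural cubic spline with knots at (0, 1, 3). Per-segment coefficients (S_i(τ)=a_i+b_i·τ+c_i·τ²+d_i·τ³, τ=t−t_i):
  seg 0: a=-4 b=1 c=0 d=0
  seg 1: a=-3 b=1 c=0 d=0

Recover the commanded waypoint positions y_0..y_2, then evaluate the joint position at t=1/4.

y_0=-4 y_1=-3 y_2=-1
S(1/4) = -15/4

y_0 = S_0(0) = a_0 = -4
y_1 = S_1(0) = a_1 = -3
y_2 = S_1(2) = -1
t_q=1/4 is in segment 0 (τ=1/4); S_0(τ)=-15/4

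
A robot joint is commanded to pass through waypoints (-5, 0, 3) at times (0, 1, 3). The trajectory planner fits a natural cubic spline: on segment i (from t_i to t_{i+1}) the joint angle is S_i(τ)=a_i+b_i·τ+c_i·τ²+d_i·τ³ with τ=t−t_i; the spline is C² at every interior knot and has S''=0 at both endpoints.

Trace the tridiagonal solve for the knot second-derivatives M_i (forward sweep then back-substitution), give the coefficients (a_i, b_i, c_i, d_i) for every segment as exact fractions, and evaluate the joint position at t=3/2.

Δ: Δ0=5, Δ1=3/2
row 1: diag=6, rhs=-21; c'=1/3, d'=-7/2
back: M1=-7/2
M: M0=0, M1=-7/2, M2=0
seg 0: a=-5, c=M0/2=0, d=(M1−M0)/(6·1)=-7/12, b=Δ0−h0·(2M0+M1)/6=67/12
seg 1: a=0, c=M1/2=-7/4, d=(M2−M1)/(6·2)=7/24, b=Δ1−h1·(2M1+M2)/6=23/6
t_q=3/2 → seg 1, τ=1/2; S=0+23/6·τ+-7/4·τ²+7/24·τ³=97/64

  seg 0: a=-5 b=67/12 c=0 d=-7/12
  seg 1: a=0 b=23/6 c=-7/4 d=7/24
S(3/2) = 97/64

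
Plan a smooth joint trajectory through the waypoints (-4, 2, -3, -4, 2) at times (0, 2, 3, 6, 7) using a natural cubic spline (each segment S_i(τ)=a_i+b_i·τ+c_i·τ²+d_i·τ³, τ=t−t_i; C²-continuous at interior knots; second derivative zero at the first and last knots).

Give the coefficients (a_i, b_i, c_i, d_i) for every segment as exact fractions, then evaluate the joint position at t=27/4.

Δ: Δ0=3, Δ1=-5, Δ2=-1/3, Δ3=6
row 1: diag=6, rhs=-48; c'=1/6, d'=-8
row 2: denom=8−1·1/6=47/6; d'=(28−1·-8)/(47/6)=216/47
row 3: denom=8−3·18/47=322/47; d'=(38−3·216/47)/(322/47)=569/161
back: M3=569/161
back: M2=216/47−18/47·569/161=522/161
back: M1=-8−1/6·522/161=-1375/161
M: M0=0, M1=-1375/161, M2=522/161, M3=569/161, M4=0
seg 0: a=-4, c=M0/2=0, d=(M1−M0)/(6·2)=-1375/1932, b=Δ0−h0·(2M0+M1)/6=2824/483
seg 1: a=2, c=M1/2=-1375/322, d=(M2−M1)/(6·1)=271/138, b=Δ1−h1·(2M1+M2)/6=-1301/483
seg 2: a=-3, c=M2/2=261/161, d=(M3−M2)/(6·3)=47/2898, b=Δ2−h2·(2M2+M3)/6=-5161/966
seg 3: a=-4, c=M3/2=569/322, d=(M4−M3)/(6·1)=-569/966, b=Δ3−h3·(2M3+M4)/6=2329/483
t_q=27/4 → seg 3, τ=3/4; S=-4+2329/483·τ+569/322·τ²+-569/966·τ³=7459/20608

  seg 0: a=-4 b=2824/483 c=0 d=-1375/1932
  seg 1: a=2 b=-1301/483 c=-1375/322 d=271/138
  seg 2: a=-3 b=-5161/966 c=261/161 d=47/2898
  seg 3: a=-4 b=2329/483 c=569/322 d=-569/966
S(27/4) = 7459/20608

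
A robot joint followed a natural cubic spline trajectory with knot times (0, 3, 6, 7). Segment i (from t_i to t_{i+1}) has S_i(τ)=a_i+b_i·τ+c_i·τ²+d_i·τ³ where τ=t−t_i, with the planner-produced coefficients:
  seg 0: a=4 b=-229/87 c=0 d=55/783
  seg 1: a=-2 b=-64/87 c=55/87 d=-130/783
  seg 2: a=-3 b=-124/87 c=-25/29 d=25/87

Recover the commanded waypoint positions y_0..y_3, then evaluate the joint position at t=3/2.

y_0 = S_0(0) = a_0 = 4
y_1 = S_1(0) = a_1 = -2
y_2 = S_2(0) = a_2 = -3
y_3 = S_2(1) = -5
t_q=3/2 is in segment 0 (τ=3/2); S_0(τ)=67/232

y_0=4 y_1=-2 y_2=-3 y_3=-5
S(3/2) = 67/232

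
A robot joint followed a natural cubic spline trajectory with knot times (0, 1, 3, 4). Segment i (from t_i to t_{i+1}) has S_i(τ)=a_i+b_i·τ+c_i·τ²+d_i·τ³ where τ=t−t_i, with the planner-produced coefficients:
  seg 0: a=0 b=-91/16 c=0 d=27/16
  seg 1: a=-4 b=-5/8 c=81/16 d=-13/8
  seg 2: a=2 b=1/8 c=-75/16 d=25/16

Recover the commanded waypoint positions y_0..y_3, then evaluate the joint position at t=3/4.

y_0=0 y_1=-4 y_2=2 y_3=-1
S(3/4) = -3639/1024

y_0 = S_0(0) = a_0 = 0
y_1 = S_1(0) = a_1 = -4
y_2 = S_2(0) = a_2 = 2
y_3 = S_2(1) = -1
t_q=3/4 is in segment 0 (τ=3/4); S_0(τ)=-3639/1024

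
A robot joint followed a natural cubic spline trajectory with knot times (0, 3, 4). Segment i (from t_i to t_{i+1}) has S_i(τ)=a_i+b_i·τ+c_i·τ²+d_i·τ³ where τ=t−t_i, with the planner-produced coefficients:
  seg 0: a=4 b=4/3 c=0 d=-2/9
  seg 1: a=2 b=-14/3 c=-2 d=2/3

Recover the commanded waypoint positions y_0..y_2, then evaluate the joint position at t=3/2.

y_0=4 y_1=2 y_2=-4
S(3/2) = 21/4

y_0 = S_0(0) = a_0 = 4
y_1 = S_1(0) = a_1 = 2
y_2 = S_1(1) = -4
t_q=3/2 is in segment 0 (τ=3/2); S_0(τ)=21/4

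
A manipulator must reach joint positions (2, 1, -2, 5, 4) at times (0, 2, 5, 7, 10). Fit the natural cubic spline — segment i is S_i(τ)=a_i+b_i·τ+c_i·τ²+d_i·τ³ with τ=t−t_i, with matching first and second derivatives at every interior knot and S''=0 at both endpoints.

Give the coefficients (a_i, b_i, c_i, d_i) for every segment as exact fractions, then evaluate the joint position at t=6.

Δ: Δ0=-1/2, Δ1=-1, Δ2=7/2, Δ3=-1/3
row 1: diag=10, rhs=-3; c'=3/10, d'=-3/10
row 2: denom=10−3·3/10=91/10; d'=(27−3·-3/10)/(91/10)=279/91
row 3: denom=10−2·20/91=870/91; d'=(-23−2·279/91)/(870/91)=-2651/870
back: M3=-2651/870
back: M2=279/91−20/91·-2651/870=325/87
back: M1=-3/10−3/10·325/87=-206/145
M: M0=0, M1=-206/145, M2=325/87, M3=-2651/870, M4=0
seg 0: a=2, c=M0/2=0, d=(M1−M0)/(6·2)=-103/870, b=Δ0−h0·(2M0+M1)/6=-23/870
seg 1: a=1, c=M1/2=-103/145, d=(M2−M1)/(6·3)=2243/7830, b=Δ1−h1·(2M1+M2)/6=-1259/870
seg 2: a=-2, c=M2/2=325/174, d=(M3−M2)/(6·2)=-1967/3480, b=Δ2−h2·(2M2+M3)/6=881/435
seg 3: a=5, c=M3/2=-2651/1740, d=(M4−M3)/(6·3)=2651/15660, b=Δ3−h3·(2M3+M4)/6=787/290
t_q=6 → seg 2, τ=1; S=-2+881/435·τ+325/174·τ²+-1967/3480·τ³=4621/3480

  seg 0: a=2 b=-23/870 c=0 d=-103/870
  seg 1: a=1 b=-1259/870 c=-103/145 d=2243/7830
  seg 2: a=-2 b=881/435 c=325/174 d=-1967/3480
  seg 3: a=5 b=787/290 c=-2651/1740 d=2651/15660
S(6) = 4621/3480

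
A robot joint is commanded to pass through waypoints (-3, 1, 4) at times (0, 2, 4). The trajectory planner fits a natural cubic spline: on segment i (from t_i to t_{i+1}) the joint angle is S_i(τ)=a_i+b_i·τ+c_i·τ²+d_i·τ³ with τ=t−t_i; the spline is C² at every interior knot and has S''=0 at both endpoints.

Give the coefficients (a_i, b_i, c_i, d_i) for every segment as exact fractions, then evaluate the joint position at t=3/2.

Δ: Δ0=2, Δ1=3/2
row 1: diag=8, rhs=-3; c'=1/4, d'=-3/8
back: M1=-3/8
M: M0=0, M1=-3/8, M2=0
seg 0: a=-3, c=M0/2=0, d=(M1−M0)/(6·2)=-1/32, b=Δ0−h0·(2M0+M1)/6=17/8
seg 1: a=1, c=M1/2=-3/16, d=(M2−M1)/(6·2)=1/32, b=Δ1−h1·(2M1+M2)/6=7/4
t_q=3/2 → seg 0, τ=3/2; S=-3+17/8·τ+0·τ²+-1/32·τ³=21/256

  seg 0: a=-3 b=17/8 c=0 d=-1/32
  seg 1: a=1 b=7/4 c=-3/16 d=1/32
S(3/2) = 21/256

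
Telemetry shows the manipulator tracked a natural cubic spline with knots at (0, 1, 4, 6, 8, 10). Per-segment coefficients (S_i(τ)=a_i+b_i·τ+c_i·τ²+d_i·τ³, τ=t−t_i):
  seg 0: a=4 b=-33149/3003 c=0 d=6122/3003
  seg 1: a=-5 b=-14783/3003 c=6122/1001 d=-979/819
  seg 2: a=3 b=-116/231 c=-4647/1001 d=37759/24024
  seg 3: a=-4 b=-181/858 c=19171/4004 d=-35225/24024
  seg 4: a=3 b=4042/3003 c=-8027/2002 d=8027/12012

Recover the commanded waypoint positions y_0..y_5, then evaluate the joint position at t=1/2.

y_0=4 y_1=-5 y_2=3 y_3=-4 y_4=3 y_5=-5
S(1/2) = -5063/4004

y_0 = S_0(0) = a_0 = 4
y_1 = S_1(0) = a_1 = -5
y_2 = S_2(0) = a_2 = 3
y_3 = S_3(0) = a_3 = -4
y_4 = S_4(0) = a_4 = 3
y_5 = S_4(2) = -5
t_q=1/2 is in segment 0 (τ=1/2); S_0(τ)=-5063/4004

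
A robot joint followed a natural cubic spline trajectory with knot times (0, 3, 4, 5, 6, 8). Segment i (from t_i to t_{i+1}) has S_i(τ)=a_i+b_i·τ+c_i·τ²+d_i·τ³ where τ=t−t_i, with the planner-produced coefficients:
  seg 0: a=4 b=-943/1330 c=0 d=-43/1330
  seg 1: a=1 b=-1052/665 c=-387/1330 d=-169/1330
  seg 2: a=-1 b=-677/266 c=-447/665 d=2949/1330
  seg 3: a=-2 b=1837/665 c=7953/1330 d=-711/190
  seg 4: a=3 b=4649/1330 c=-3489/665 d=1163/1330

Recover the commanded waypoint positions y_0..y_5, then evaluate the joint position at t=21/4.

y_0=4 y_1=1 y_2=-1 y_3=-2 y_4=3 y_5=-4
S(21/4) = -84621/85120

y_0 = S_0(0) = a_0 = 4
y_1 = S_1(0) = a_1 = 1
y_2 = S_2(0) = a_2 = -1
y_3 = S_3(0) = a_3 = -2
y_4 = S_4(0) = a_4 = 3
y_5 = S_4(2) = -4
t_q=21/4 is in segment 3 (τ=1/4); S_3(τ)=-84621/85120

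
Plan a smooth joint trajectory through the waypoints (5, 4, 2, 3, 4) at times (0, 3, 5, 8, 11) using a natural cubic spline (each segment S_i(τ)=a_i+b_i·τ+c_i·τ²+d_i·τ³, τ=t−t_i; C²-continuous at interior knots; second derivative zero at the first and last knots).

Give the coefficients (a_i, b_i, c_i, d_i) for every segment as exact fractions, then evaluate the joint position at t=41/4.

Δ: Δ0=-1/3, Δ1=-1, Δ2=1/3, Δ3=1/3
row 1: diag=10, rhs=-4; c'=1/5, d'=-2/5
row 2: denom=10−2·1/5=48/5; d'=(8−2·-2/5)/(48/5)=11/12
row 3: denom=12−3·5/16=177/16; d'=(0−3·11/12)/(177/16)=-44/177
back: M3=-44/177
back: M2=11/12−5/16·-44/177=176/177
back: M1=-2/5−1/5·176/177=-106/177
M: M0=0, M1=-106/177, M2=176/177, M3=-44/177, M4=0
seg 0: a=5, c=M0/2=0, d=(M1−M0)/(6·3)=-53/1593, b=Δ0−h0·(2M0+M1)/6=-2/59
seg 1: a=4, c=M1/2=-53/177, d=(M2−M1)/(6·2)=47/354, b=Δ1−h1·(2M1+M2)/6=-55/59
seg 2: a=2, c=M2/2=88/177, d=(M3−M2)/(6·3)=-110/1593, b=Δ2−h2·(2M2+M3)/6=-95/177
seg 3: a=3, c=M3/2=-22/177, d=(M4−M3)/(6·3)=22/1593, b=Δ3−h3·(2M3+M4)/6=103/177
t_q=41/4 → seg 3, τ=9/4; S=3+103/177·τ+-22/177·τ²+22/1593·τ³=7245/1888

  seg 0: a=5 b=-2/59 c=0 d=-53/1593
  seg 1: a=4 b=-55/59 c=-53/177 d=47/354
  seg 2: a=2 b=-95/177 c=88/177 d=-110/1593
  seg 3: a=3 b=103/177 c=-22/177 d=22/1593
S(41/4) = 7245/1888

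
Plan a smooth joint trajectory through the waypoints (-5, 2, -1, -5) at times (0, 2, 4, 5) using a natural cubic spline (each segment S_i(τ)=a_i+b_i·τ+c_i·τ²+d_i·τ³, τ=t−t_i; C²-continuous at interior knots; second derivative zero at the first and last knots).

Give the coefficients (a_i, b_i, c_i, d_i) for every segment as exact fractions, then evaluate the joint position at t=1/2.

Δ: Δ0=7/2, Δ1=-3/2, Δ2=-4
row 1: diag=8, rhs=-30; c'=1/4, d'=-15/4
row 2: denom=6−2·1/4=11/2; d'=(-15−2·-15/4)/(11/2)=-15/11
back: M2=-15/11
back: M1=-15/4−1/4·-15/11=-75/22
M: M0=0, M1=-75/22, M2=-15/11, M3=0
seg 0: a=-5, c=M0/2=0, d=(M1−M0)/(6·2)=-25/88, b=Δ0−h0·(2M0+M1)/6=51/11
seg 1: a=2, c=M1/2=-75/44, d=(M2−M1)/(6·2)=15/88, b=Δ1−h1·(2M1+M2)/6=27/22
seg 2: a=-1, c=M2/2=-15/22, d=(M3−M2)/(6·1)=5/22, b=Δ2−h2·(2M2+M3)/6=-39/11
t_q=1/2 → seg 0, τ=1/2; S=-5+51/11·τ+0·τ²+-25/88·τ³=-1913/704

  seg 0: a=-5 b=51/11 c=0 d=-25/88
  seg 1: a=2 b=27/22 c=-75/44 d=15/88
  seg 2: a=-1 b=-39/11 c=-15/22 d=5/22
S(1/2) = -1913/704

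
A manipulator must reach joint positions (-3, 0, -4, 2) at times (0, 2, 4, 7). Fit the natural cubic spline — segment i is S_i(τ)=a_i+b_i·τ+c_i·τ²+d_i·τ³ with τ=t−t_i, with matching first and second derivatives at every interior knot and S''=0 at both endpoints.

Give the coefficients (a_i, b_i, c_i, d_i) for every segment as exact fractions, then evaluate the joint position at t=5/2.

Δ: Δ0=3/2, Δ1=-2, Δ2=2
row 1: diag=8, rhs=-21; c'=1/4, d'=-21/8
row 2: denom=10−2·1/4=19/2; d'=(24−2·-21/8)/(19/2)=117/38
back: M2=117/38
back: M1=-21/8−1/4·117/38=-129/38
M: M0=0, M1=-129/38, M2=117/38, M3=0
seg 0: a=-3, c=M0/2=0, d=(M1−M0)/(6·2)=-43/152, b=Δ0−h0·(2M0+M1)/6=50/19
seg 1: a=0, c=M1/2=-129/76, d=(M2−M1)/(6·2)=41/76, b=Δ1−h1·(2M1+M2)/6=-29/38
seg 2: a=-4, c=M2/2=117/76, d=(M3−M2)/(6·3)=-13/76, b=Δ2−h2·(2M2+M3)/6=-41/38
t_q=5/2 → seg 1, τ=1/2; S=0+-29/38·τ+-129/76·τ²+41/76·τ³=-449/608

  seg 0: a=-3 b=50/19 c=0 d=-43/152
  seg 1: a=0 b=-29/38 c=-129/76 d=41/76
  seg 2: a=-4 b=-41/38 c=117/76 d=-13/76
S(5/2) = -449/608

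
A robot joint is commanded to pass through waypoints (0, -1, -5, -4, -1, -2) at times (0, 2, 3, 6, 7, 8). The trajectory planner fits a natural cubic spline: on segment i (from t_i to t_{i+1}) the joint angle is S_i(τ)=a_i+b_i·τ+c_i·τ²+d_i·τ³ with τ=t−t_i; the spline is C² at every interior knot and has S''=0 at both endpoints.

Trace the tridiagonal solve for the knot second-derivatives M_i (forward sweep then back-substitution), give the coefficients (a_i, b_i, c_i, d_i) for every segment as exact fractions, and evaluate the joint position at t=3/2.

  seg 0: a=0 b=6265/7446 c=0 d=-2497/7446
  seg 1: a=-1 b=-23699/7446 c=-2497/1241 d=8897/7446
  seg 2: a=-5 b=-13486/3723 c=3903/2482 d=-1891/22338
  seg 3: a=-4 b=26263/7446 c=1006/1241 d=-9961/7446
  seg 4: a=-1 b=4226/3723 c=-7949/2482 d=7949/7446
S(3/2) = 2587/19856

Δ: Δ0=-1/2, Δ1=-4, Δ2=1/3, Δ3=3, Δ4=-1
row 1: diag=6, rhs=-21; c'=1/6, d'=-7/2
row 2: denom=8−1·1/6=47/6; d'=(26−1·-7/2)/(47/6)=177/47
row 3: denom=8−3·18/47=322/47; d'=(16−3·177/47)/(322/47)=221/322
row 4: denom=4−1·47/322=1241/322; d'=(-24−1·221/322)/(1241/322)=-7949/1241
back: M4=-7949/1241
back: M3=221/322−47/322·-7949/1241=2012/1241
back: M2=177/47−18/47·2012/1241=3903/1241
back: M1=-7/2−1/6·3903/1241=-4994/1241
M: M0=0, M1=-4994/1241, M2=3903/1241, M3=2012/1241, M4=-7949/1241, M5=0
seg 0: a=0, c=M0/2=0, d=(M1−M0)/(6·2)=-2497/7446, b=Δ0−h0·(2M0+M1)/6=6265/7446
seg 1: a=-1, c=M1/2=-2497/1241, d=(M2−M1)/(6·1)=8897/7446, b=Δ1−h1·(2M1+M2)/6=-23699/7446
seg 2: a=-5, c=M2/2=3903/2482, d=(M3−M2)/(6·3)=-1891/22338, b=Δ2−h2·(2M2+M3)/6=-13486/3723
seg 3: a=-4, c=M3/2=1006/1241, d=(M4−M3)/(6·1)=-9961/7446, b=Δ3−h3·(2M3+M4)/6=26263/7446
seg 4: a=-1, c=M4/2=-7949/2482, d=(M5−M4)/(6·1)=7949/7446, b=Δ4−h4·(2M4+M5)/6=4226/3723
t_q=3/2 → seg 0, τ=3/2; S=0+6265/7446·τ+0·τ²+-2497/7446·τ³=2587/19856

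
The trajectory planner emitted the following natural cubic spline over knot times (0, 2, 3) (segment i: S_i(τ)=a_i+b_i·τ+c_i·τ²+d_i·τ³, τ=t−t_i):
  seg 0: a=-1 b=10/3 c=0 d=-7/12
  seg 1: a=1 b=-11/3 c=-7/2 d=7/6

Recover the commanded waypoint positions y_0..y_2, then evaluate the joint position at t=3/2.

y_0 = S_0(0) = a_0 = -1
y_1 = S_1(0) = a_1 = 1
y_2 = S_1(1) = -5
t_q=3/2 is in segment 0 (τ=3/2); S_0(τ)=65/32

y_0=-1 y_1=1 y_2=-5
S(3/2) = 65/32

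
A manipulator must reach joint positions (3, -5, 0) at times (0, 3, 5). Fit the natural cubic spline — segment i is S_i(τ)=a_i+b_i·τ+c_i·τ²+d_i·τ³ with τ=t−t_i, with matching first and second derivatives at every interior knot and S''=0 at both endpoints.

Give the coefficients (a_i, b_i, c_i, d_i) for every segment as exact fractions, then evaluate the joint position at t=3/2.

  seg 0: a=3 b=-253/60 c=0 d=31/180
  seg 1: a=-5 b=13/30 c=31/20 d=-31/120
S(3/2) = -439/160

Δ: Δ0=-8/3, Δ1=5/2
row 1: diag=10, rhs=31; c'=1/5, d'=31/10
back: M1=31/10
M: M0=0, M1=31/10, M2=0
seg 0: a=3, c=M0/2=0, d=(M1−M0)/(6·3)=31/180, b=Δ0−h0·(2M0+M1)/6=-253/60
seg 1: a=-5, c=M1/2=31/20, d=(M2−M1)/(6·2)=-31/120, b=Δ1−h1·(2M1+M2)/6=13/30
t_q=3/2 → seg 0, τ=3/2; S=3+-253/60·τ+0·τ²+31/180·τ³=-439/160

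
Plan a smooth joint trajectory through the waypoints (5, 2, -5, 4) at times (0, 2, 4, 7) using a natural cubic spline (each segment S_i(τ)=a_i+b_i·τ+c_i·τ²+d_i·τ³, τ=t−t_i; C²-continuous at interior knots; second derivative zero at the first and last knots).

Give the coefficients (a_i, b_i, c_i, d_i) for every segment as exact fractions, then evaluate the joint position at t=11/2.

Δ: Δ0=-3/2, Δ1=-7/2, Δ2=3
row 1: diag=8, rhs=-12; c'=1/4, d'=-3/2
row 2: denom=10−2·1/4=19/2; d'=(39−2·-3/2)/(19/2)=84/19
back: M2=84/19
back: M1=-3/2−1/4·84/19=-99/38
M: M0=0, M1=-99/38, M2=84/19, M3=0
seg 0: a=5, c=M0/2=0, d=(M1−M0)/(6·2)=-33/152, b=Δ0−h0·(2M0+M1)/6=-12/19
seg 1: a=2, c=M1/2=-99/76, d=(M2−M1)/(6·2)=89/152, b=Δ1−h1·(2M1+M2)/6=-123/38
seg 2: a=-5, c=M2/2=42/19, d=(M3−M2)/(6·3)=-14/57, b=Δ2−h2·(2M2+M3)/6=-27/19
t_q=11/2 → seg 2, τ=3/2; S=-5+-27/19·τ+42/19·τ²+-14/57·τ³=-227/76

  seg 0: a=5 b=-12/19 c=0 d=-33/152
  seg 1: a=2 b=-123/38 c=-99/76 d=89/152
  seg 2: a=-5 b=-27/19 c=42/19 d=-14/57
S(11/2) = -227/76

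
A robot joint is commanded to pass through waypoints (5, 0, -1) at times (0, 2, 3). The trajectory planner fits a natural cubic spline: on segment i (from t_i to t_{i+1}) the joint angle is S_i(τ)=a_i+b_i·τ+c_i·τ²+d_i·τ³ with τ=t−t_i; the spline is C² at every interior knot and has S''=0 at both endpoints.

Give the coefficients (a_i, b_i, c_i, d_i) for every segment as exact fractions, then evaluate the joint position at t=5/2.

Δ: Δ0=-5/2, Δ1=-1
row 1: diag=6, rhs=9; c'=1/6, d'=3/2
back: M1=3/2
M: M0=0, M1=3/2, M2=0
seg 0: a=5, c=M0/2=0, d=(M1−M0)/(6·2)=1/8, b=Δ0−h0·(2M0+M1)/6=-3
seg 1: a=0, c=M1/2=3/4, d=(M2−M1)/(6·1)=-1/4, b=Δ1−h1·(2M1+M2)/6=-3/2
t_q=5/2 → seg 1, τ=1/2; S=0+-3/2·τ+3/4·τ²+-1/4·τ³=-19/32

  seg 0: a=5 b=-3 c=0 d=1/8
  seg 1: a=0 b=-3/2 c=3/4 d=-1/4
S(5/2) = -19/32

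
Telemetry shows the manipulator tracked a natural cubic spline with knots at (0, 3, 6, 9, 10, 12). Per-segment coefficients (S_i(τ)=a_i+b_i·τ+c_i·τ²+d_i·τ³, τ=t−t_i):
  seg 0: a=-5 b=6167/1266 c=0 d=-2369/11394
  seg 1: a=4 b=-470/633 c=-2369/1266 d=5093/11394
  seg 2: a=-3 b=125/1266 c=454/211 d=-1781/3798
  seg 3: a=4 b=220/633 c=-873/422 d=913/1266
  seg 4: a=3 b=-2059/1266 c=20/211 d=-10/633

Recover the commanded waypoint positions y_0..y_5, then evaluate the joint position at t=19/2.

y_0=-5 y_1=4 y_2=-3 y_3=4 y_4=3 y_5=0
S(19/2) = 12649/3376

y_0 = S_0(0) = a_0 = -5
y_1 = S_1(0) = a_1 = 4
y_2 = S_2(0) = a_2 = -3
y_3 = S_3(0) = a_3 = 4
y_4 = S_4(0) = a_4 = 3
y_5 = S_4(2) = 0
t_q=19/2 is in segment 3 (τ=1/2); S_3(τ)=12649/3376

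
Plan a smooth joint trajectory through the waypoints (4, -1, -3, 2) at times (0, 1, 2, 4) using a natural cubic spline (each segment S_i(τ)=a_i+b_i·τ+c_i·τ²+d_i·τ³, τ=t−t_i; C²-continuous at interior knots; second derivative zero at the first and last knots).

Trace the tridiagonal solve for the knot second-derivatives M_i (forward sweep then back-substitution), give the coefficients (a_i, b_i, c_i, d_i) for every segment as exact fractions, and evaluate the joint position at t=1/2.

Δ: Δ0=-5, Δ1=-2, Δ2=5/2
row 1: diag=4, rhs=18; c'=1/4, d'=9/2
row 2: denom=6−1·1/4=23/4; d'=(27−1·9/2)/(23/4)=90/23
back: M2=90/23
back: M1=9/2−1/4·90/23=81/23
M: M0=0, M1=81/23, M2=90/23, M3=0
seg 0: a=4, c=M0/2=0, d=(M1−M0)/(6·1)=27/46, b=Δ0−h0·(2M0+M1)/6=-257/46
seg 1: a=-1, c=M1/2=81/46, d=(M2−M1)/(6·1)=3/46, b=Δ1−h1·(2M1+M2)/6=-88/23
seg 2: a=-3, c=M2/2=45/23, d=(M3−M2)/(6·2)=-15/46, b=Δ2−h2·(2M2+M3)/6=-5/46
t_q=1/2 → seg 0, τ=1/2; S=4+-257/46·τ+0·τ²+27/46·τ³=471/368

  seg 0: a=4 b=-257/46 c=0 d=27/46
  seg 1: a=-1 b=-88/23 c=81/46 d=3/46
  seg 2: a=-3 b=-5/46 c=45/23 d=-15/46
S(1/2) = 471/368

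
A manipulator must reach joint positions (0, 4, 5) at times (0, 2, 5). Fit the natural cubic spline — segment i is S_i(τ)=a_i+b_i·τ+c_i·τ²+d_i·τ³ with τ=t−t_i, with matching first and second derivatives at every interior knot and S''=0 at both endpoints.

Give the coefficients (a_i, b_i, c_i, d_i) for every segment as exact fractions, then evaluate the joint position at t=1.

  seg 0: a=0 b=7/3 c=0 d=-1/12
  seg 1: a=4 b=4/3 c=-1/2 d=1/18
S(1) = 9/4

Δ: Δ0=2, Δ1=1/3
row 1: diag=10, rhs=-10; c'=3/10, d'=-1
back: M1=-1
M: M0=0, M1=-1, M2=0
seg 0: a=0, c=M0/2=0, d=(M1−M0)/(6·2)=-1/12, b=Δ0−h0·(2M0+M1)/6=7/3
seg 1: a=4, c=M1/2=-1/2, d=(M2−M1)/(6·3)=1/18, b=Δ1−h1·(2M1+M2)/6=4/3
t_q=1 → seg 0, τ=1; S=0+7/3·τ+0·τ²+-1/12·τ³=9/4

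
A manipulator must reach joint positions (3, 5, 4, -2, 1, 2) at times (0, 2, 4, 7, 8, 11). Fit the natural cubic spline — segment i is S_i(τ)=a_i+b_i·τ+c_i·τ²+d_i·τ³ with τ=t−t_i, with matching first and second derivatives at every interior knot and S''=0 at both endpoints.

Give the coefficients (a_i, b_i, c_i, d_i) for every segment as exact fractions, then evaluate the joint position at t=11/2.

Δ: Δ0=1, Δ1=-1/2, Δ2=-2, Δ3=3, Δ4=1/3
row 1: diag=8, rhs=-9; c'=1/4, d'=-9/8
row 2: denom=10−2·1/4=19/2; d'=(-9−2·-9/8)/(19/2)=-27/38
row 3: denom=8−3·6/19=134/19; d'=(30−3·-27/38)/(134/19)=1221/268
row 4: denom=8−1·19/134=1053/134; d'=(-16−1·1221/268)/(1053/134)=-5509/2106
back: M4=-5509/2106
back: M3=1221/268−19/134·-5509/2106=5188/1053
back: M2=-27/38−6/19·5188/1053=-1591/702
back: M1=-9/8−1/4·-1591/702=-196/351
M: M0=0, M1=-196/351, M2=-1591/702, M3=5188/1053, M4=-5509/2106, M5=0
seg 0: a=3, c=M0/2=0, d=(M1−M0)/(6·2)=-49/1053, b=Δ0−h0·(2M0+M1)/6=1249/1053
seg 1: a=5, c=M1/2=-98/351, d=(M2−M1)/(6·2)=-1199/8424, b=Δ1−h1·(2M1+M2)/6=661/1053
seg 2: a=4, c=M2/2=-1591/1404, d=(M3−M2)/(6·3)=15149/37908, b=Δ2−h2·(2M2+M3)/6=-4627/2106
seg 3: a=-2, c=M3/2=2594/1053, d=(M4−M3)/(6·1)=-1765/1404, b=Δ3−h3·(2M3+M4)/6=7555/4212
seg 4: a=1, c=M4/2=-5509/4212, d=(M5−M4)/(6·3)=5509/37908, b=Δ4−h4·(2M4+M5)/6=6211/2106
t_q=11/2 → seg 2, τ=3/2; S=4+-4627/2106·τ+-1591/1404·τ²+15149/37908·τ³=-143/288

  seg 0: a=3 b=1249/1053 c=0 d=-49/1053
  seg 1: a=5 b=661/1053 c=-98/351 d=-1199/8424
  seg 2: a=4 b=-4627/2106 c=-1591/1404 d=15149/37908
  seg 3: a=-2 b=7555/4212 c=2594/1053 d=-1765/1404
  seg 4: a=1 b=6211/2106 c=-5509/4212 d=5509/37908
S(11/2) = -143/288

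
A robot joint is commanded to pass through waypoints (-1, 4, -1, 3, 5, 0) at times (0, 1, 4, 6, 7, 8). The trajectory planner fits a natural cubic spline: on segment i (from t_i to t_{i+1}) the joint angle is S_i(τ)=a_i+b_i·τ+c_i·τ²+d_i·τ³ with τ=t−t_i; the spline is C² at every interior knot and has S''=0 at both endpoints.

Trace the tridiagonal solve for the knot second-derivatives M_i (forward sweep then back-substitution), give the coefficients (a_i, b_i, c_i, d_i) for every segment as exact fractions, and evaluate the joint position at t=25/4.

  seg 0: a=-1 b=27488/4515 c=0 d=-4913/4515
  seg 1: a=4 b=12749/4515 c=-4913/1505 d=7981/13545
  seg 2: a=-1 b=-3856/4515 c=3068/1505 d=-2761/9030
  seg 3: a=3 b=2342/645 c=307/1505 d=-1657/903
  seg 4: a=5 b=-6619/4515 c=-7978/1505 d=7978/4515
S(25/4) = 374861/96320

Δ: Δ0=5, Δ1=-5/3, Δ2=2, Δ3=2, Δ4=-5
row 1: diag=8, rhs=-40; c'=3/8, d'=-5
row 2: denom=10−3·3/8=71/8; d'=(22−3·-5)/(71/8)=296/71
row 3: denom=6−2·16/71=394/71; d'=(0−2·296/71)/(394/71)=-296/197
row 4: denom=4−1·71/394=1505/394; d'=(-42−1·-296/197)/(1505/394)=-15956/1505
back: M4=-15956/1505
back: M3=-296/197−71/394·-15956/1505=614/1505
back: M2=296/71−16/71·614/1505=6136/1505
back: M1=-5−3/8·6136/1505=-9826/1505
M: M0=0, M1=-9826/1505, M2=6136/1505, M3=614/1505, M4=-15956/1505, M5=0
seg 0: a=-1, c=M0/2=0, d=(M1−M0)/(6·1)=-4913/4515, b=Δ0−h0·(2M0+M1)/6=27488/4515
seg 1: a=4, c=M1/2=-4913/1505, d=(M2−M1)/(6·3)=7981/13545, b=Δ1−h1·(2M1+M2)/6=12749/4515
seg 2: a=-1, c=M2/2=3068/1505, d=(M3−M2)/(6·2)=-2761/9030, b=Δ2−h2·(2M2+M3)/6=-3856/4515
seg 3: a=3, c=M3/2=307/1505, d=(M4−M3)/(6·1)=-1657/903, b=Δ3−h3·(2M3+M4)/6=2342/645
seg 4: a=5, c=M4/2=-7978/1505, d=(M5−M4)/(6·1)=7978/4515, b=Δ4−h4·(2M4+M5)/6=-6619/4515
t_q=25/4 → seg 3, τ=1/4; S=3+2342/645·τ+307/1505·τ²+-1657/903·τ³=374861/96320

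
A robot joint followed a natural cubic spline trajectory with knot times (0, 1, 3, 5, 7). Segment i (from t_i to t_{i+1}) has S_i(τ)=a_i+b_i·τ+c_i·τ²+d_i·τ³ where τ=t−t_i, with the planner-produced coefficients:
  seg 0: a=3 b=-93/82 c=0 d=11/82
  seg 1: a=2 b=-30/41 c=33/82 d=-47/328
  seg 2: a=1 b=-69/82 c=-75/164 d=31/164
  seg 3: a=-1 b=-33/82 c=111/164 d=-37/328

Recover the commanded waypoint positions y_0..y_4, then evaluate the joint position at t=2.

y_0=3 y_1=2 y_2=1 y_3=-1 y_4=0
S(2) = 501/328

y_0 = S_0(0) = a_0 = 3
y_1 = S_1(0) = a_1 = 2
y_2 = S_2(0) = a_2 = 1
y_3 = S_3(0) = a_3 = -1
y_4 = S_3(2) = 0
t_q=2 is in segment 1 (τ=1); S_1(τ)=501/328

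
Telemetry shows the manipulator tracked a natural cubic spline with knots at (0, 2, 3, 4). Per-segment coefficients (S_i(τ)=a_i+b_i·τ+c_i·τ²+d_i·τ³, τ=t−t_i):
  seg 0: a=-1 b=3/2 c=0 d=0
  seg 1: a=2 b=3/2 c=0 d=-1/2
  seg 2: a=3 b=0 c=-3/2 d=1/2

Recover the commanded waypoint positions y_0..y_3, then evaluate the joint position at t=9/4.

y_0 = S_0(0) = a_0 = -1
y_1 = S_1(0) = a_1 = 2
y_2 = S_2(0) = a_2 = 3
y_3 = S_2(1) = 2
t_q=9/4 is in segment 1 (τ=1/4); S_1(τ)=303/128

y_0=-1 y_1=2 y_2=3 y_3=2
S(9/4) = 303/128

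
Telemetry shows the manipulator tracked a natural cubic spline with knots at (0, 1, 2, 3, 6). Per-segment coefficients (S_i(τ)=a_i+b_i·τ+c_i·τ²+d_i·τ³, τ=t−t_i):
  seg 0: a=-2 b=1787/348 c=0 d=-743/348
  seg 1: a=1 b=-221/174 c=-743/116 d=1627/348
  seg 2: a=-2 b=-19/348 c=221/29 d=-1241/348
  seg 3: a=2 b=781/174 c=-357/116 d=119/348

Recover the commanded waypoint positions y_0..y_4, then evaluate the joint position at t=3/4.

y_0 = S_0(0) = a_0 = -2
y_1 = S_1(0) = a_1 = 1
y_2 = S_2(0) = a_2 = -2
y_3 = S_3(0) = a_3 = 2
y_4 = S_3(3) = -3
t_q=3/4 is in segment 0 (τ=3/4); S_0(τ)=7057/7424

y_0=-2 y_1=1 y_2=-2 y_3=2 y_4=-3
S(3/4) = 7057/7424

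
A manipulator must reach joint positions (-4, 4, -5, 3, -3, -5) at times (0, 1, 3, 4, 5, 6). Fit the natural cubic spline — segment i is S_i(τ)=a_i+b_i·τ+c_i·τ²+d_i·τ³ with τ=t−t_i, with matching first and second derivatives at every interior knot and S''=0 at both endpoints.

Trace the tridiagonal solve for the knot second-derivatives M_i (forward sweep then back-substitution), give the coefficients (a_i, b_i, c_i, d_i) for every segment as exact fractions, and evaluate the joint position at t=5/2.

Δ: Δ0=8, Δ1=-9/2, Δ2=8, Δ3=-6, Δ4=-2
row 1: diag=6, rhs=-75; c'=1/3, d'=-25/2
row 2: denom=6−2·1/3=16/3; d'=(75−2·-25/2)/(16/3)=75/4
row 3: denom=4−1·3/16=61/16; d'=(-84−1·75/4)/(61/16)=-1644/61
row 4: denom=4−1·16/61=228/61; d'=(24−1·-1644/61)/(228/61)=259/19
back: M4=259/19
back: M3=-1644/61−16/61·259/19=-580/19
back: M2=75/4−3/16·-580/19=465/19
back: M1=-25/2−1/3·465/19=-785/38
M: M0=0, M1=-785/38, M2=465/19, M3=-580/19, M4=259/19, M5=0
seg 0: a=-4, c=M0/2=0, d=(M1−M0)/(6·1)=-785/228, b=Δ0−h0·(2M0+M1)/6=2609/228
seg 1: a=4, c=M1/2=-785/76, d=(M2−M1)/(6·2)=1715/456, b=Δ1−h1·(2M1+M2)/6=127/114
seg 2: a=-5, c=M2/2=465/38, d=(M3−M2)/(6·1)=-55/6, b=Δ2−h2·(2M2+M3)/6=281/57
seg 3: a=3, c=M3/2=-290/19, d=(M4−M3)/(6·1)=839/114, b=Δ3−h3·(2M3+M4)/6=217/114
seg 4: a=-3, c=M4/2=259/38, d=(M5−M4)/(6·1)=-259/114, b=Δ4−h4·(2M4+M5)/6=-373/57
t_q=5/2 → seg 1, τ=3/2; S=4+127/114·τ+-785/76·τ²+1715/456·τ³=-5929/1216

  seg 0: a=-4 b=2609/228 c=0 d=-785/228
  seg 1: a=4 b=127/114 c=-785/76 d=1715/456
  seg 2: a=-5 b=281/57 c=465/38 d=-55/6
  seg 3: a=3 b=217/114 c=-290/19 d=839/114
  seg 4: a=-3 b=-373/57 c=259/38 d=-259/114
S(5/2) = -5929/1216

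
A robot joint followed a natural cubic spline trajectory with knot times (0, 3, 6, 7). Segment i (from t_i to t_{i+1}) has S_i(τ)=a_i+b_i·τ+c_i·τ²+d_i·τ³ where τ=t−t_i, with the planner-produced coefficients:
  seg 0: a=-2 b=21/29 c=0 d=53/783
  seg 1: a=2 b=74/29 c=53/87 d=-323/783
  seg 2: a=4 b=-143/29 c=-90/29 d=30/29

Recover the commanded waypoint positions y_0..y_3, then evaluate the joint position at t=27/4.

y_0=-2 y_1=2 y_2=4 y_3=-3
S(27/4) = -935/928

y_0 = S_0(0) = a_0 = -2
y_1 = S_1(0) = a_1 = 2
y_2 = S_2(0) = a_2 = 4
y_3 = S_2(1) = -3
t_q=27/4 is in segment 2 (τ=3/4); S_2(τ)=-935/928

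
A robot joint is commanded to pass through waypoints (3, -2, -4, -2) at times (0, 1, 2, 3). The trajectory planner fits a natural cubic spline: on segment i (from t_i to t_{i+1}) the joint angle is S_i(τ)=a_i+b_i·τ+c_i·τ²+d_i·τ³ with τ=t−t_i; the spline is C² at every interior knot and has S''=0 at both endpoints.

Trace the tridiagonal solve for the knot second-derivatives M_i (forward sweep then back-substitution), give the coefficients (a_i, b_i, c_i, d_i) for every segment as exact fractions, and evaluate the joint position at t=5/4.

Δ: Δ0=-5, Δ1=-2, Δ2=2
row 1: diag=4, rhs=18; c'=1/4, d'=9/2
row 2: denom=4−1·1/4=15/4; d'=(24−1·9/2)/(15/4)=26/5
back: M2=26/5
back: M1=9/2−1/4·26/5=16/5
M: M0=0, M1=16/5, M2=26/5, M3=0
seg 0: a=3, c=M0/2=0, d=(M1−M0)/(6·1)=8/15, b=Δ0−h0·(2M0+M1)/6=-83/15
seg 1: a=-2, c=M1/2=8/5, d=(M2−M1)/(6·1)=1/3, b=Δ1−h1·(2M1+M2)/6=-59/15
seg 2: a=-4, c=M2/2=13/5, d=(M3−M2)/(6·1)=-13/15, b=Δ2−h2·(2M2+M3)/6=4/15
t_q=5/4 → seg 1, τ=1/4; S=-2+-59/15·τ+8/5·τ²+1/3·τ³=-921/320

  seg 0: a=3 b=-83/15 c=0 d=8/15
  seg 1: a=-2 b=-59/15 c=8/5 d=1/3
  seg 2: a=-4 b=4/15 c=13/5 d=-13/15
S(5/4) = -921/320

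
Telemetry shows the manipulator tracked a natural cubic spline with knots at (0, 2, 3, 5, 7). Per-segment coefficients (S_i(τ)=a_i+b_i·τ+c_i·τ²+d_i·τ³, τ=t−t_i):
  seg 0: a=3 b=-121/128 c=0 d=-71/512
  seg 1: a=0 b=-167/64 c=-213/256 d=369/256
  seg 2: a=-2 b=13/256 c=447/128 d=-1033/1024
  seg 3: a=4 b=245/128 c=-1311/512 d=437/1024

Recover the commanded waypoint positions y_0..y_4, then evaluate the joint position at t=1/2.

y_0 = S_0(0) = a_0 = 3
y_1 = S_1(0) = a_1 = 0
y_2 = S_2(0) = a_2 = -2
y_3 = S_3(0) = a_3 = 4
y_4 = S_3(2) = 1
t_q=1/2 is in segment 0 (τ=1/2); S_0(τ)=10281/4096

y_0=3 y_1=0 y_2=-2 y_3=4 y_4=1
S(1/2) = 10281/4096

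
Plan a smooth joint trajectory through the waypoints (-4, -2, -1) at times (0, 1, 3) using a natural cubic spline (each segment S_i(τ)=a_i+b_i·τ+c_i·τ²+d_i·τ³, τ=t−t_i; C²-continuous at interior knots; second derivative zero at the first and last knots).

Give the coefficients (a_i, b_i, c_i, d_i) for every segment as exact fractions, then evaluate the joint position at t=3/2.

  seg 0: a=-4 b=9/4 c=0 d=-1/4
  seg 1: a=-2 b=3/2 c=-3/4 d=1/8
S(3/2) = -91/64

Δ: Δ0=2, Δ1=1/2
row 1: diag=6, rhs=-9; c'=1/3, d'=-3/2
back: M1=-3/2
M: M0=0, M1=-3/2, M2=0
seg 0: a=-4, c=M0/2=0, d=(M1−M0)/(6·1)=-1/4, b=Δ0−h0·(2M0+M1)/6=9/4
seg 1: a=-2, c=M1/2=-3/4, d=(M2−M1)/(6·2)=1/8, b=Δ1−h1·(2M1+M2)/6=3/2
t_q=3/2 → seg 1, τ=1/2; S=-2+3/2·τ+-3/4·τ²+1/8·τ³=-91/64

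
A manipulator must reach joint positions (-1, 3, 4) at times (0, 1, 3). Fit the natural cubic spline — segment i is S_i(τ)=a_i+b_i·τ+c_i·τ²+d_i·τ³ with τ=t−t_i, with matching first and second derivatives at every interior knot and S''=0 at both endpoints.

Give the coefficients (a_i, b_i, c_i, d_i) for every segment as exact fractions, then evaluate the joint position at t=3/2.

Δ: Δ0=4, Δ1=1/2
row 1: diag=6, rhs=-21; c'=1/3, d'=-7/2
back: M1=-7/2
M: M0=0, M1=-7/2, M2=0
seg 0: a=-1, c=M0/2=0, d=(M1−M0)/(6·1)=-7/12, b=Δ0−h0·(2M0+M1)/6=55/12
seg 1: a=3, c=M1/2=-7/4, d=(M2−M1)/(6·2)=7/24, b=Δ1−h1·(2M1+M2)/6=17/6
t_q=3/2 → seg 1, τ=1/2; S=3+17/6·τ+-7/4·τ²+7/24·τ³=257/64

  seg 0: a=-1 b=55/12 c=0 d=-7/12
  seg 1: a=3 b=17/6 c=-7/4 d=7/24
S(3/2) = 257/64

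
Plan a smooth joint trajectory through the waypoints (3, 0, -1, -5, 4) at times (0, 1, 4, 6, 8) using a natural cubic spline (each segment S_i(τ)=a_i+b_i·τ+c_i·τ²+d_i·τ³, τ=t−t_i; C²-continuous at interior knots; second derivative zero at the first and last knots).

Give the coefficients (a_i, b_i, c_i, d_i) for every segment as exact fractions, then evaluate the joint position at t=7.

  seg 0: a=3 b=-5669/1608 c=0 d=845/1608
  seg 1: a=0 b=-1567/804 c=845/536 d=-1669/4824
  seg 2: a=-1 b=-2945/1608 c=-103/67 d=4673/6432
  seg 3: a=-5 b=593/804 c=3025/1072 d=-3025/6432
S(7) = -4097/2144

Δ: Δ0=-3, Δ1=-1/3, Δ2=-2, Δ3=9/2
row 1: diag=8, rhs=16; c'=3/8, d'=2
row 2: denom=10−3·3/8=71/8; d'=(-10−3·2)/(71/8)=-128/71
row 3: denom=8−2·16/71=536/71; d'=(39−2·-128/71)/(536/71)=3025/536
back: M3=3025/536
back: M2=-128/71−16/71·3025/536=-206/67
back: M1=2−3/8·-206/67=845/268
M: M0=0, M1=845/268, M2=-206/67, M3=3025/536, M4=0
seg 0: a=3, c=M0/2=0, d=(M1−M0)/(6·1)=845/1608, b=Δ0−h0·(2M0+M1)/6=-5669/1608
seg 1: a=0, c=M1/2=845/536, d=(M2−M1)/(6·3)=-1669/4824, b=Δ1−h1·(2M1+M2)/6=-1567/804
seg 2: a=-1, c=M2/2=-103/67, d=(M3−M2)/(6·2)=4673/6432, b=Δ2−h2·(2M2+M3)/6=-2945/1608
seg 3: a=-5, c=M3/2=3025/1072, d=(M4−M3)/(6·2)=-3025/6432, b=Δ3−h3·(2M3+M4)/6=593/804
t_q=7 → seg 3, τ=1; S=-5+593/804·τ+3025/1072·τ²+-3025/6432·τ³=-4097/2144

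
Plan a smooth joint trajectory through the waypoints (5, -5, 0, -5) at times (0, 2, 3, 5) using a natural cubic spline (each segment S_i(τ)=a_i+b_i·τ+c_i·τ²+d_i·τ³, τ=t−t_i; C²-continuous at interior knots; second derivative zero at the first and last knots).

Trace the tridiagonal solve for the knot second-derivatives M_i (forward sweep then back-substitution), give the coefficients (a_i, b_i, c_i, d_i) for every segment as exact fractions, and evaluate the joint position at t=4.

Δ: Δ0=-5, Δ1=5, Δ2=-5/2
row 1: diag=6, rhs=60; c'=1/6, d'=10
row 2: denom=6−1·1/6=35/6; d'=(-45−1·10)/(35/6)=-66/7
back: M2=-66/7
back: M1=10−1/6·-66/7=81/7
M: M0=0, M1=81/7, M2=-66/7, M3=0
seg 0: a=5, c=M0/2=0, d=(M1−M0)/(6·2)=27/28, b=Δ0−h0·(2M0+M1)/6=-62/7
seg 1: a=-5, c=M1/2=81/14, d=(M2−M1)/(6·1)=-7/2, b=Δ1−h1·(2M1+M2)/6=19/7
seg 2: a=0, c=M2/2=-33/7, d=(M3−M2)/(6·2)=11/14, b=Δ2−h2·(2M2+M3)/6=53/14
t_q=4 → seg 2, τ=1; S=0+53/14·τ+-33/7·τ²+11/14·τ³=-1/7

  seg 0: a=5 b=-62/7 c=0 d=27/28
  seg 1: a=-5 b=19/7 c=81/14 d=-7/2
  seg 2: a=0 b=53/14 c=-33/7 d=11/14
S(4) = -1/7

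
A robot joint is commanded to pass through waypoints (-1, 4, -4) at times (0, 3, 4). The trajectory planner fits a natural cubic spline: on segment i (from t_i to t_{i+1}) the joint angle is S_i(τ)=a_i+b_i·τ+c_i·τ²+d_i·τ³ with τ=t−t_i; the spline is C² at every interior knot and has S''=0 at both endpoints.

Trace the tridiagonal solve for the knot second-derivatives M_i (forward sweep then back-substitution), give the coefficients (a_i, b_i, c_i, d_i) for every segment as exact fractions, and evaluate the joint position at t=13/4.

Δ: Δ0=5/3, Δ1=-8
row 1: diag=8, rhs=-58; c'=1/8, d'=-29/4
back: M1=-29/4
M: M0=0, M1=-29/4, M2=0
seg 0: a=-1, c=M0/2=0, d=(M1−M0)/(6·3)=-29/72, b=Δ0−h0·(2M0+M1)/6=127/24
seg 1: a=4, c=M1/2=-29/8, d=(M2−M1)/(6·1)=29/24, b=Δ1−h1·(2M1+M2)/6=-67/12
t_q=13/4 → seg 1, τ=1/4; S=4+-67/12·τ+-29/8·τ²+29/24·τ³=1227/512

  seg 0: a=-1 b=127/24 c=0 d=-29/72
  seg 1: a=4 b=-67/12 c=-29/8 d=29/24
S(13/4) = 1227/512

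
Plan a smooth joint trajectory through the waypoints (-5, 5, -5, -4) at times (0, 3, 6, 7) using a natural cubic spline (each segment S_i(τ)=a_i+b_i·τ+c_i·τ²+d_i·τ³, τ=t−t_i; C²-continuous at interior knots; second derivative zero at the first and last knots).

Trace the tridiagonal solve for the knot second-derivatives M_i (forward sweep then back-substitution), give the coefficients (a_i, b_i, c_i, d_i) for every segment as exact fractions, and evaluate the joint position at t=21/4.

Δ: Δ0=10/3, Δ1=-10/3, Δ2=1
row 1: diag=12, rhs=-40; c'=1/4, d'=-10/3
row 2: denom=8−3·1/4=29/4; d'=(26−3·-10/3)/(29/4)=144/29
back: M2=144/29
back: M1=-10/3−1/4·144/29=-398/87
M: M0=0, M1=-398/87, M2=144/29, M3=0
seg 0: a=-5, c=M0/2=0, d=(M1−M0)/(6·3)=-199/783, b=Δ0−h0·(2M0+M1)/6=163/29
seg 1: a=5, c=M1/2=-199/87, d=(M2−M1)/(6·3)=415/783, b=Δ1−h1·(2M1+M2)/6=-36/29
seg 2: a=-5, c=M2/2=72/29, d=(M3−M2)/(6·1)=-24/29, b=Δ2−h2·(2M2+M3)/6=-19/29
t_q=21/4 → seg 1, τ=9/4; S=5+-36/29·τ+-199/87·τ²+415/783·τ³=-6191/1856

  seg 0: a=-5 b=163/29 c=0 d=-199/783
  seg 1: a=5 b=-36/29 c=-199/87 d=415/783
  seg 2: a=-5 b=-19/29 c=72/29 d=-24/29
S(21/4) = -6191/1856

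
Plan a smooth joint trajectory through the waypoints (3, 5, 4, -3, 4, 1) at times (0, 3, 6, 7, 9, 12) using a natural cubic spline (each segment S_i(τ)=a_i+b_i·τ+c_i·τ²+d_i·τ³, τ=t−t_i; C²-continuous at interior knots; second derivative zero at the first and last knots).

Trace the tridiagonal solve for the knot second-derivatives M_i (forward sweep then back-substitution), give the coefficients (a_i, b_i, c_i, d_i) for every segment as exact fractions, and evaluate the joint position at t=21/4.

Δ: Δ0=2/3, Δ1=-1/3, Δ2=-7, Δ3=7/2, Δ4=-1
row 1: diag=12, rhs=-6; c'=1/4, d'=-1/2
row 2: denom=8−3·1/4=29/4; d'=(-40−3·-1/2)/(29/4)=-154/29
row 3: denom=6−1·4/29=170/29; d'=(63−1·-154/29)/(170/29)=1981/170
row 4: denom=10−2·29/85=792/85; d'=(-27−2·1981/170)/(792/85)=-1069/198
back: M4=-1069/198
back: M3=1981/170−29/85·-1069/198=1336/99
back: M2=-154/29−4/29·1336/99=-710/99
back: M1=-1/2−1/4·-710/99=128/99
M: M0=0, M1=128/99, M2=-710/99, M3=1336/99, M4=-1069/198, M5=0
seg 0: a=3, c=M0/2=0, d=(M1−M0)/(6·3)=64/891, b=Δ0−h0·(2M0+M1)/6=2/99
seg 1: a=5, c=M1/2=64/99, d=(M2−M1)/(6·3)=-419/891, b=Δ1−h1·(2M1+M2)/6=194/99
seg 2: a=4, c=M2/2=-355/99, d=(M3−M2)/(6·1)=31/9, b=Δ2−h2·(2M2+M3)/6=-679/99
seg 3: a=-3, c=M3/2=668/99, d=(M4−M3)/(6·2)=-1247/792, b=Δ3−h3·(2M3+M4)/6=-122/33
seg 4: a=4, c=M4/2=-1069/396, d=(M5−M4)/(6·3)=1069/3564, b=Δ4−h4·(2M4+M5)/6=871/198
t_q=21/4 → seg 1, τ=9/4; S=5+194/99·τ+64/99·τ²+-419/891·τ³=5157/704

  seg 0: a=3 b=2/99 c=0 d=64/891
  seg 1: a=5 b=194/99 c=64/99 d=-419/891
  seg 2: a=4 b=-679/99 c=-355/99 d=31/9
  seg 3: a=-3 b=-122/33 c=668/99 d=-1247/792
  seg 4: a=4 b=871/198 c=-1069/396 d=1069/3564
S(21/4) = 5157/704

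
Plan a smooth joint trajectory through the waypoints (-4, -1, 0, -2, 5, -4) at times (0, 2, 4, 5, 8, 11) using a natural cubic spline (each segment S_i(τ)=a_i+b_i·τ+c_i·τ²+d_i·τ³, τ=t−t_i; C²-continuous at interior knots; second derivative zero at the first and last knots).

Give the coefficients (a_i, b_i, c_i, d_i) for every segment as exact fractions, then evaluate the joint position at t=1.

  seg 0: a=-4 b=1369/933 c=0 d=61/7464
  seg 1: a=-1 b=2921/1866 c=61/1244 d=-2171/7464
  seg 2: a=0 b=-1613/933 c=-1055/622 d=2659/1866
  seg 3: a=-2 b=-1579/1866 c=802/311 d=-8503/16794
  seg 4: a=5 b=892/933 c=-3691/1866 d=3691/16794
S(1) = -6281/2488

Δ: Δ0=3/2, Δ1=1/2, Δ2=-2, Δ3=7/3, Δ4=-3
row 1: diag=8, rhs=-6; c'=1/4, d'=-3/4
row 2: denom=6−2·1/4=11/2; d'=(-15−2·-3/4)/(11/2)=-27/11
row 3: denom=8−1·2/11=86/11; d'=(26−1·-27/11)/(86/11)=313/86
row 4: denom=12−3·33/86=933/86; d'=(-32−3·313/86)/(933/86)=-3691/933
back: M4=-3691/933
back: M3=313/86−33/86·-3691/933=1604/311
back: M2=-27/11−2/11·1604/311=-1055/311
back: M1=-3/4−1/4·-1055/311=61/622
M: M0=0, M1=61/622, M2=-1055/311, M3=1604/311, M4=-3691/933, M5=0
seg 0: a=-4, c=M0/2=0, d=(M1−M0)/(6·2)=61/7464, b=Δ0−h0·(2M0+M1)/6=1369/933
seg 1: a=-1, c=M1/2=61/1244, d=(M2−M1)/(6·2)=-2171/7464, b=Δ1−h1·(2M1+M2)/6=2921/1866
seg 2: a=0, c=M2/2=-1055/622, d=(M3−M2)/(6·1)=2659/1866, b=Δ2−h2·(2M2+M3)/6=-1613/933
seg 3: a=-2, c=M3/2=802/311, d=(M4−M3)/(6·3)=-8503/16794, b=Δ3−h3·(2M3+M4)/6=-1579/1866
seg 4: a=5, c=M4/2=-3691/1866, d=(M5−M4)/(6·3)=3691/16794, b=Δ4−h4·(2M4+M5)/6=892/933
t_q=1 → seg 0, τ=1; S=-4+1369/933·τ+0·τ²+61/7464·τ³=-6281/2488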